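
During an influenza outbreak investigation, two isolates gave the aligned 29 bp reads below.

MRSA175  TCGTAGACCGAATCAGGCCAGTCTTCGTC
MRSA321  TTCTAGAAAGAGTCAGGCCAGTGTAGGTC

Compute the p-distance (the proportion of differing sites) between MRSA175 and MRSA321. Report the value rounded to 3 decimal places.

0.276

The sequences differ at positions 2 (C/T), 3 (G/C), 8 (C/A), 9 (C/A), 12 (A/G), 23 (C/G), 25 (T/A), 26 (C/G).
There are 8 differences over 29 sites, so p = 8/29 = 0.276.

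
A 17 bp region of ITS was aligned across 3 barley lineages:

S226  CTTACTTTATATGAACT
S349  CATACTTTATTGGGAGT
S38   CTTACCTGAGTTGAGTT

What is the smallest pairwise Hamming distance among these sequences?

Pairwise Hamming distances:
  S226 vs S349: 5
  S226 vs S38: 6
  S349 vs S38: 8
The smallest is 5, between S226 and S349.

5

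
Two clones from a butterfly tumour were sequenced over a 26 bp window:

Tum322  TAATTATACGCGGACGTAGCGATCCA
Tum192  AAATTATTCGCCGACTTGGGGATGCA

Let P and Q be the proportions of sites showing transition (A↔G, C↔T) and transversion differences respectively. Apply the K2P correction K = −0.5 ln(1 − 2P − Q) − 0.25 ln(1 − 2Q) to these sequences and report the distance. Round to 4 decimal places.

Mismatches occur at site 1 (T→A, transversion), site 8 (A→T, transversion), site 12 (G→C, transversion), site 16 (G→T, transversion), site 18 (A→G, transition), site 20 (C→G, transversion), site 24 (C→G, transversion).
Of the 7 differences, 1 transition and 6 transversions over 26 sites: P = 1/26 = 0.038462, Q = 6/26 = 0.230769.
d = −0.5·ln(0.692307) − 0.25·ln(0.538462) = −0.5·(-0.367726) − 0.25·(-0.619038) = 0.3386.

0.3386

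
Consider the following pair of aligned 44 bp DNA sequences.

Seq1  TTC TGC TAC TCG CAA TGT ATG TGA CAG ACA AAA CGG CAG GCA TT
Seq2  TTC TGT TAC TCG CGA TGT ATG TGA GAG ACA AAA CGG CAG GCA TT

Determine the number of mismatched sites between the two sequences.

3

Mismatches occur at site 6 (C/T), site 14 (A/G), site 25 (C/G).
That gives 3 mismatches out of 44 aligned sites, so the Hamming distance is 3.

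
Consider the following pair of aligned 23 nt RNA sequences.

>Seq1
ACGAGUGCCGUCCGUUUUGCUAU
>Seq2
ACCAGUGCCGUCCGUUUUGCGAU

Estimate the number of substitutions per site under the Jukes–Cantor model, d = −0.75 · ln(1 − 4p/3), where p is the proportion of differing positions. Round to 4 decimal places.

0.0924

Mismatches occur at site 3 (G/C), site 21 (U/G).
p = 2/23 = 0.086957.
d = −0.75 · ln(1 − (4/3)·0.086957) = −0.75 · ln(0.884057) = −0.75 · (-0.123234) = 0.0924.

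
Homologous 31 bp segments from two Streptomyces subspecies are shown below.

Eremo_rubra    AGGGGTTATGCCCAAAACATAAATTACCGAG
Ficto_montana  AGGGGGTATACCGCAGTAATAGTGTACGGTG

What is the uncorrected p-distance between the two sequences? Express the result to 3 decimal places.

0.387

The sequences differ at positions 6 (T/G), 10 (G/A), 13 (C/G), 14 (A/C), 16 (A/G), 17 (A/T), 18 (C/A), 22 (A/G), 23 (A/T), 24 (T/G), 28 (C/G), 30 (A/T).
There are 12 differences over 31 sites, so p = 12/31 = 0.387.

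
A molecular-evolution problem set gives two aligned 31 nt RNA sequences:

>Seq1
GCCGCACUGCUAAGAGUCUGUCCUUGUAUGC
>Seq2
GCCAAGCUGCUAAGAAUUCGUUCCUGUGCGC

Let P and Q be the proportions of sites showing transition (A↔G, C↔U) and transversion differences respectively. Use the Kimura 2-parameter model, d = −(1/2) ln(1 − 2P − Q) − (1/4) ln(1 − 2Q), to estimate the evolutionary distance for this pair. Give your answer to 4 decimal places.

0.4912

Mismatches occur at site 4 (G/A, transition), site 5 (C/A, transversion), site 6 (A/G, transition), site 16 (G/A, transition), site 18 (C/U, transition), site 19 (U/C, transition), site 22 (C/U, transition), site 24 (U/C, transition), site 28 (A/G, transition), site 29 (U/C, transition).
Of the 10 differences, 9 transitions and 1 transversion over 31 sites: P = 9/31 = 0.290323, Q = 1/31 = 0.032258.
d = −0.5·ln(0.387096) − 0.25·ln(0.935484) = −0.5·(-0.949083) − 0.25·(-0.066691) = 0.4912.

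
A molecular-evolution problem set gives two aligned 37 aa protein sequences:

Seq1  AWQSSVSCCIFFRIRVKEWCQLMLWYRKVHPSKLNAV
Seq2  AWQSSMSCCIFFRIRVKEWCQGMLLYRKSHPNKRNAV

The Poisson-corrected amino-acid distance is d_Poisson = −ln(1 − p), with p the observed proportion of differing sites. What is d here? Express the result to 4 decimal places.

0.1769

Mismatches occur at site 6 (V/M), site 22 (L/G), site 25 (W/L), site 29 (V/S), site 32 (S/N), site 34 (L/R).
p = 6/37 = 0.162162.
d = −ln(1 − 0.162162) = −ln(0.837838) = 0.1769.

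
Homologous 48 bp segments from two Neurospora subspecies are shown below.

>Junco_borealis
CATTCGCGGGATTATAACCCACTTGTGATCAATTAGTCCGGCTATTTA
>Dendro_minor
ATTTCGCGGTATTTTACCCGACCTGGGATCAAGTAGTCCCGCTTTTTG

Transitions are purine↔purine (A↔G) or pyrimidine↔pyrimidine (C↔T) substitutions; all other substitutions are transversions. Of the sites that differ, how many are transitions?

2

The sequences differ at positions 1 (C/A, transversion), 2 (A/T, transversion), 10 (G/T, transversion), 14 (A/T, transversion), 17 (A/C, transversion), 20 (C/G, transversion), 23 (T/C, transition), 26 (T/G, transversion), 33 (T/G, transversion), 40 (G/C, transversion), 44 (A/T, transversion), 48 (A/G, transition).
Of the 12 differences, 2 transitions and 10 transversions, so the answer is 2.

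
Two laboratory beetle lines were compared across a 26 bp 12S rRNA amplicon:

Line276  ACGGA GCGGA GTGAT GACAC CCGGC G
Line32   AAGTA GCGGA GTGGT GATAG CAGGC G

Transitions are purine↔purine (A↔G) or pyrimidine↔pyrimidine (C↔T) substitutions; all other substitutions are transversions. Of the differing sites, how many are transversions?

4

Differing sites — 2:C/A (Tv); 4:G/T (Tv); 14:A/G (Ti); 18:C/T (Ti); 20:C/G (Tv); 22:C/A (Tv).
Of the 6 differences, 2 transitions and 4 transversions, so the answer is 4.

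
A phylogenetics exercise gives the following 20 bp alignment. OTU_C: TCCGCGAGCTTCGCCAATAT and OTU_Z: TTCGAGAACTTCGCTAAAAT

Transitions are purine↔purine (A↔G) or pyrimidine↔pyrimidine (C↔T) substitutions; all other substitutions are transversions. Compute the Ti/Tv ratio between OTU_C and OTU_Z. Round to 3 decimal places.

1.500

Differing sites — 2:C/T (Ti); 5:C/A (Tv); 8:G/A (Ti); 15:C/T (Ti); 18:T/A (Tv).
Of the 5 differences, 3 transitions and 2 transversions, so Ti/Tv = 3/2 = 1.500.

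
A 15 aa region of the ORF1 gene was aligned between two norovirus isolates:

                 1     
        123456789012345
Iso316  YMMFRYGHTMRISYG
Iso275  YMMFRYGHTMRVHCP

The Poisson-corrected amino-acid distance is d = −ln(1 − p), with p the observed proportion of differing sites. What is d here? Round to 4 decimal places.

The sequences differ at positions 12 (I/V), 13 (S/H), 14 (Y/C), 15 (G/P).
p = 4/15 = 0.266667.
d = −ln(1 − 0.266667) = −ln(0.733333) = 0.3102.

0.3102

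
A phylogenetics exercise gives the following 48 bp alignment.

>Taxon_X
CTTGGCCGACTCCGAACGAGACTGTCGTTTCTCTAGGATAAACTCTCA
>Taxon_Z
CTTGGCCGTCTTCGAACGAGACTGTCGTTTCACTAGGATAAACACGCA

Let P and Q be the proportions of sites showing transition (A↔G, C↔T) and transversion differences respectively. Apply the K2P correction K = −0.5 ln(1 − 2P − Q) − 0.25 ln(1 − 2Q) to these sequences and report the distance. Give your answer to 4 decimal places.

Differing sites — 9:A/T (Tv); 12:C/T (Ti); 32:T/A (Tv); 44:T/A (Tv); 46:T/G (Tv).
Of the 5 differences, 1 transition and 4 transversions over 48 sites: P = 1/48 = 0.020833, Q = 4/48 = 0.083333.
d = −0.5·ln(0.875001) − 0.25·ln(0.833334) = −0.5·(-0.133530) − 0.25·(-0.182321) = 0.1123.

0.1123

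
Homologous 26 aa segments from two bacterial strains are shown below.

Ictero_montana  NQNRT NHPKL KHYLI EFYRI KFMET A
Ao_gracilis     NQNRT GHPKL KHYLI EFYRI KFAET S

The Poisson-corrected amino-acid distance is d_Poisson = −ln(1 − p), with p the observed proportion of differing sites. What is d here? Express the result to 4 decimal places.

The sequences differ at positions 6 (N/G), 23 (M/A), 26 (A/S).
p = 3/26 = 0.115385.
d = −ln(1 − 0.115385) = −ln(0.884615) = 0.1226.

0.1226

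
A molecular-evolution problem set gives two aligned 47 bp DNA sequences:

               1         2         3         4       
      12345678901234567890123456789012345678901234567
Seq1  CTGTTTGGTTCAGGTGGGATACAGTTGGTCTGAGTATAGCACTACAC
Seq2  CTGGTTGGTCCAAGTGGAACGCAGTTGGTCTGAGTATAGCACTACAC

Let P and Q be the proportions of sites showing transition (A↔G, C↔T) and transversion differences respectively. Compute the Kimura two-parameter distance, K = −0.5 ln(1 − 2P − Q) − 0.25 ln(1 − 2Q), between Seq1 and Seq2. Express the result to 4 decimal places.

0.1442

Mismatches occur at site 4 (T→G, transversion), site 10 (T→C, transition), site 13 (G→A, transition), site 18 (G→A, transition), site 20 (T→C, transition), site 21 (A→G, transition).
Of the 6 differences, 5 transitions and 1 transversion over 47 sites: P = 5/47 = 0.106383, Q = 1/47 = 0.021277.
d = −0.5·ln(0.765957) − 0.25·ln(0.957446) = −0.5·(-0.266629) − 0.25·(-0.043486) = 0.1442.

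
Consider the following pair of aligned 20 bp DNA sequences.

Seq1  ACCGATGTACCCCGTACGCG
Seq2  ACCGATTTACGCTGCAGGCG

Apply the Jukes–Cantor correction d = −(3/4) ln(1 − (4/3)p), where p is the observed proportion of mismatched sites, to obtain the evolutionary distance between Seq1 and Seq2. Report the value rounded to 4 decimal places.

Differing sites — 7:G/T; 11:C/G; 13:C/T; 15:T/C; 17:C/G.
p = 5/20 = 0.250000.
d = −0.75 · ln(1 − (4/3)·0.250000) = −0.75 · ln(0.666667) = −0.75 · (-0.405465) = 0.3041.

0.3041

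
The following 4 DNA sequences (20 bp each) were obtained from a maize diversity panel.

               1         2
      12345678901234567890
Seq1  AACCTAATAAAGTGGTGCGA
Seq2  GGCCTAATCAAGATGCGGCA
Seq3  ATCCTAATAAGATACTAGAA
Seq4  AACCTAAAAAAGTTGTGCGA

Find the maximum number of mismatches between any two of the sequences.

11

Pairwise Hamming distances:
  Seq1 vs Seq2: 8
  Seq1 vs Seq3: 8
  Seq1 vs Seq4: 2
  Seq2 vs Seq3: 11
  Seq2 vs Seq4: 8
  Seq3 vs Seq4: 9
The largest is 11, between Seq2 and Seq3.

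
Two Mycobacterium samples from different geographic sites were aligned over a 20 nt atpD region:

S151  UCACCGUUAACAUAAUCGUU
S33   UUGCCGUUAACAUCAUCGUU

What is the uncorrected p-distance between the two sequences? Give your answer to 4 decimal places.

0.1500

Differing sites — 2:C/U; 3:A/G; 14:A/C.
There are 3 differences over 20 sites, so p = 3/20 = 0.1500.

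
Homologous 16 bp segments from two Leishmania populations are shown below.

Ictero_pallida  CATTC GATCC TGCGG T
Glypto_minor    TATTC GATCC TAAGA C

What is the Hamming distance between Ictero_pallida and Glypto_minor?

5

Differing sites — 1:C/T; 12:G/A; 13:C/A; 15:G/A; 16:T/C.
That gives 5 mismatches out of 16 aligned sites, so the Hamming distance is 5.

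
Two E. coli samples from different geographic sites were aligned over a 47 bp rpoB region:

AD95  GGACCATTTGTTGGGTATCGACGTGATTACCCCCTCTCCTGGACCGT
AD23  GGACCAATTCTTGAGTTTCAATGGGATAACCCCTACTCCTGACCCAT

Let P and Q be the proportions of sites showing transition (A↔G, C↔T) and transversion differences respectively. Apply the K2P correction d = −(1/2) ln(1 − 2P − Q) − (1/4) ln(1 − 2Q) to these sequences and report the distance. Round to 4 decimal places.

Mismatches occur at site 7 (T→A, transversion), site 10 (G→C, transversion), site 14 (G→A, transition), site 17 (A→T, transversion), site 20 (G→A, transition), site 22 (C→T, transition), site 24 (T→G, transversion), site 28 (T→A, transversion), site 34 (C→T, transition), site 35 (T→A, transversion), site 42 (G→A, transition), site 43 (A→C, transversion), site 46 (G→A, transition).
Of the 13 differences, 6 transitions and 7 transversions over 47 sites: P = 6/47 = 0.127660, Q = 7/47 = 0.148936.
d = −0.5·ln(0.595744) − 0.25·ln(0.702128) = −0.5·(-0.517944) − 0.25·(-0.353640) = 0.3474.

0.3474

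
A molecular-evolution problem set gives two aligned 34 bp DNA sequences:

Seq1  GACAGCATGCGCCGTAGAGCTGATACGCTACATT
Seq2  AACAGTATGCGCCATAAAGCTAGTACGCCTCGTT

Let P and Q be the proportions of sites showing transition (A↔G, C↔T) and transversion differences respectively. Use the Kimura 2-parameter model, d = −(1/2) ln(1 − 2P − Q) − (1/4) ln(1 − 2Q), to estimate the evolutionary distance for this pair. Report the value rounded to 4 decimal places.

0.3617

The sequences differ at positions 1 (G/A, transition), 6 (C/T, transition), 14 (G/A, transition), 17 (G/A, transition), 22 (G/A, transition), 23 (A/G, transition), 29 (T/C, transition), 30 (A/T, transversion), 32 (A/G, transition).
Of the 9 differences, 8 transitions and 1 transversion over 34 sites: P = 8/34 = 0.235294, Q = 1/34 = 0.029412.
d = −0.5·ln(0.500000) − 0.25·ln(0.941176) = −0.5·(-0.693147) − 0.25·(-0.060625) = 0.3617.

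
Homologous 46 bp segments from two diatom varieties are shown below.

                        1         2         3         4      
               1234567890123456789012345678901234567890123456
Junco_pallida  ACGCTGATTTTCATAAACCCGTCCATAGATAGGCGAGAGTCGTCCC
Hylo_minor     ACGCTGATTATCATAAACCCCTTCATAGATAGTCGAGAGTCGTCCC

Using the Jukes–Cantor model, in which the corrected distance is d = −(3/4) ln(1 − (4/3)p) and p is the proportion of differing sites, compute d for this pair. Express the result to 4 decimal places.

Differing sites — 10:T/A; 21:G/C; 23:C/T; 33:G/T.
p = 4/46 = 0.086957.
d = −0.75 · ln(1 − (4/3)·0.086957) = −0.75 · ln(0.884057) = −0.75 · (-0.123234) = 0.0924.

0.0924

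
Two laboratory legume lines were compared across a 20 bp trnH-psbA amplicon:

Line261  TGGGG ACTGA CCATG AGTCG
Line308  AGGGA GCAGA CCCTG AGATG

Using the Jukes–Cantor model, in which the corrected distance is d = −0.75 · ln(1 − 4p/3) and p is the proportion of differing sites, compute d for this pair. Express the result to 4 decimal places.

The sequences differ at positions 1 (T/A), 5 (G/A), 6 (A/G), 8 (T/A), 13 (A/C), 18 (T/A), 19 (C/T).
p = 7/20 = 0.350000.
d = −0.75 · ln(1 − (4/3)·0.350000) = −0.75 · ln(0.533333) = −0.75 · (-0.628609) = 0.4715.

0.4715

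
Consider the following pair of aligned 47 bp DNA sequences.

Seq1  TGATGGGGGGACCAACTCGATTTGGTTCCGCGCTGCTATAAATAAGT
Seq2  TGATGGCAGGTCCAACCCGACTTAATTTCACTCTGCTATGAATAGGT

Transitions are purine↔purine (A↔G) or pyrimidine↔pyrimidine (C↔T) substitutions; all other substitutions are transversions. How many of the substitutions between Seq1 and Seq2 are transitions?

9

Differing sites — 7:G/C (Tv); 8:G/A (Ti); 11:A/T (Tv); 17:T/C (Ti); 21:T/C (Ti); 24:G/A (Ti); 25:G/A (Ti); 28:C/T (Ti); 30:G/A (Ti); 32:G/T (Tv); 40:A/G (Ti); 45:A/G (Ti).
Of the 12 differences, 9 transitions and 3 transversions, so the answer is 9.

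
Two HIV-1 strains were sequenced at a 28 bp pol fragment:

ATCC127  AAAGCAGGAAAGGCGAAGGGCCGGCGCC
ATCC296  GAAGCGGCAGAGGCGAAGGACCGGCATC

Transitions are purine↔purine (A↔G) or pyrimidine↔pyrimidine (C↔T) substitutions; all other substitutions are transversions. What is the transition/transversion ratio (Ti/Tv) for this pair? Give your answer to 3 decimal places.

The sequences differ at positions 1 (A/G, transition), 6 (A/G, transition), 8 (G/C, transversion), 10 (A/G, transition), 20 (G/A, transition), 26 (G/A, transition), 27 (C/T, transition).
Of the 7 differences, 6 transitions and 1 transversion, so Ti/Tv = 6/1 = 6.000.

6.000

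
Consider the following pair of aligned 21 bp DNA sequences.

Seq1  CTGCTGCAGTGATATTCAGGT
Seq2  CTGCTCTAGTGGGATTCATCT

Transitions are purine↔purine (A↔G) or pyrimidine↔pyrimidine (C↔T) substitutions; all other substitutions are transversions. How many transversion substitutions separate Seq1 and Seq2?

Mismatches occur at site 6 (G↔C, transversion), site 7 (C↔T, transition), site 12 (A↔G, transition), site 13 (T↔G, transversion), site 19 (G↔T, transversion), site 20 (G↔C, transversion).
Of the 6 differences, 2 transitions and 4 transversions, so the answer is 4.

4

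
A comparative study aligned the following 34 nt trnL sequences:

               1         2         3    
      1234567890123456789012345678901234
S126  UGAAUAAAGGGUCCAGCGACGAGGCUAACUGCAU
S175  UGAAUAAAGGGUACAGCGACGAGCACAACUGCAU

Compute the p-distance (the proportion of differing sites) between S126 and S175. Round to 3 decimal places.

0.118

The sequences differ at positions 13 (C/A), 24 (G/C), 25 (C/A), 26 (U/C).
There are 4 differences over 34 sites, so p = 4/34 = 0.118.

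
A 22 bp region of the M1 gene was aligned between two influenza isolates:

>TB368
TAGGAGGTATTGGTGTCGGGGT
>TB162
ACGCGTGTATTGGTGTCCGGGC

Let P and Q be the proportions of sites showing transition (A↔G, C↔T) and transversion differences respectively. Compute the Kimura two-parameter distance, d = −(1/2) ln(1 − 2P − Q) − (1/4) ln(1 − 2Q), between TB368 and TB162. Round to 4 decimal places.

0.4146

Differing sites — 1:T/A (Tv); 2:A/C (Tv); 4:G/C (Tv); 5:A/G (Ti); 6:G/T (Tv); 18:G/C (Tv); 22:T/C (Ti).
Of the 7 differences, 2 transitions and 5 transversions over 22 sites: P = 2/22 = 0.090909, Q = 5/22 = 0.227273.
d = −0.5·ln(0.590909) − 0.25·ln(0.545454) = −0.5·(-0.526093) − 0.25·(-0.606137) = 0.4146.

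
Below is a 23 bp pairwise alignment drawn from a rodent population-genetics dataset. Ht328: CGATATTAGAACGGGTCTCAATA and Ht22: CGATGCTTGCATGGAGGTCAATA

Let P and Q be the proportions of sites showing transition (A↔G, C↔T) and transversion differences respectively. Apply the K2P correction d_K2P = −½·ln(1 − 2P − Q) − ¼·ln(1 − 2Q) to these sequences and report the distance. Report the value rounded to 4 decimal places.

0.4757

Differing sites — 5:A/G (Ti); 6:T/C (Ti); 8:A/T (Tv); 10:A/C (Tv); 12:C/T (Ti); 15:G/A (Ti); 16:T/G (Tv); 17:C/G (Tv).
Of the 8 differences, 4 transitions and 4 transversions over 23 sites: P = 4/23 = 0.173913, Q = 4/23 = 0.173913.
d = −0.5·ln(0.478261) − 0.25·ln(0.652174) = −0.5·(-0.737599) − 0.25·(-0.427444) = 0.4757.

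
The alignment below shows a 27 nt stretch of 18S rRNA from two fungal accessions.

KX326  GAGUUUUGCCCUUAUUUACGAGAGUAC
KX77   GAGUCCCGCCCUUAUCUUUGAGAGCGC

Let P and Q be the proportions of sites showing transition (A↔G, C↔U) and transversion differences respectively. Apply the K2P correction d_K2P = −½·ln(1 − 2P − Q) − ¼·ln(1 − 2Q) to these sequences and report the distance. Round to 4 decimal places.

0.4247

The sequences differ at positions 5 (U/C, transition), 6 (U/C, transition), 7 (U/C, transition), 16 (U/C, transition), 18 (A/U, transversion), 19 (C/U, transition), 25 (U/C, transition), 26 (A/G, transition).
Of the 8 differences, 7 transitions and 1 transversion over 27 sites: P = 7/27 = 0.259259, Q = 1/27 = 0.037037.
d = −0.5·ln(0.444445) − 0.25·ln(0.925926) = −0.5·(-0.810929) − 0.25·(-0.076961) = 0.4247.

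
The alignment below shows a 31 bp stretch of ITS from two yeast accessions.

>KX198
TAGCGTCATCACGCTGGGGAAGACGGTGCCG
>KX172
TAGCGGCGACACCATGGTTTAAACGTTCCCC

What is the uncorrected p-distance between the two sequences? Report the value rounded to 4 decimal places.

Mismatches occur at site 6 (T↔G), site 8 (A↔G), site 9 (T↔A), site 13 (G↔C), site 14 (C↔A), site 18 (G↔T), site 19 (G↔T), site 20 (A↔T), site 22 (G↔A), site 26 (G↔T), site 28 (G↔C), site 31 (G↔C).
There are 12 differences over 31 sites, so p = 12/31 = 0.3871.

0.3871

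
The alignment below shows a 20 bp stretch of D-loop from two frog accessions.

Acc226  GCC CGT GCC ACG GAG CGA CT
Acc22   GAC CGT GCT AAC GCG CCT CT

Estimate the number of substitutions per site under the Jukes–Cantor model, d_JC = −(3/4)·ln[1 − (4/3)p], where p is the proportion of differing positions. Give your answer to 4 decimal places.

0.4715

The sequences differ at positions 2 (C/A), 9 (C/T), 11 (C/A), 12 (G/C), 14 (A/C), 17 (G/C), 18 (A/T).
p = 7/20 = 0.350000.
d = −0.75 · ln(1 − (4/3)·0.350000) = −0.75 · ln(0.533333) = −0.75 · (-0.628609) = 0.4715.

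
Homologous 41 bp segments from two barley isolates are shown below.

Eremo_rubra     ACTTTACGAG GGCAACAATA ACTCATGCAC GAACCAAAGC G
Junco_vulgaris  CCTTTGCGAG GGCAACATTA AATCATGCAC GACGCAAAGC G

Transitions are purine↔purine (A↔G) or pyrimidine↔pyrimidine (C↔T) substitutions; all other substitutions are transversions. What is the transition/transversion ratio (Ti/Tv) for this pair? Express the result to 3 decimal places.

0.200

Differing sites — 1:A/C (Tv); 6:A/G (Ti); 18:A/T (Tv); 22:C/A (Tv); 33:A/C (Tv); 34:C/G (Tv).
Of the 6 differences, 1 transition and 5 transversions, so Ti/Tv = 1/5 = 0.200.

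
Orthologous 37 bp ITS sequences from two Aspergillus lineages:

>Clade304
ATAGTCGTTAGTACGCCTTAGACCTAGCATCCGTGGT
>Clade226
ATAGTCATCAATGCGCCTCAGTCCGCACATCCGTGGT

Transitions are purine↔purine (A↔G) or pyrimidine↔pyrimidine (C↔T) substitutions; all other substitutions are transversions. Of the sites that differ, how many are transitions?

6

The sequences differ at positions 7 (G/A, transition), 9 (T/C, transition), 11 (G/A, transition), 13 (A/G, transition), 19 (T/C, transition), 22 (A/T, transversion), 25 (T/G, transversion), 26 (A/C, transversion), 27 (G/A, transition).
Of the 9 differences, 6 transitions and 3 transversions, so the answer is 6.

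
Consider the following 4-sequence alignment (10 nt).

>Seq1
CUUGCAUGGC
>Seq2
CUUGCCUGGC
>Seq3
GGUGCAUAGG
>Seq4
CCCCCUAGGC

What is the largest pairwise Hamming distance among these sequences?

8

Pairwise Hamming distances:
  Seq1 vs Seq2: 1
  Seq1 vs Seq3: 4
  Seq1 vs Seq4: 5
  Seq2 vs Seq3: 5
  Seq2 vs Seq4: 5
  Seq3 vs Seq4: 8
The largest is 8, between Seq3 and Seq4.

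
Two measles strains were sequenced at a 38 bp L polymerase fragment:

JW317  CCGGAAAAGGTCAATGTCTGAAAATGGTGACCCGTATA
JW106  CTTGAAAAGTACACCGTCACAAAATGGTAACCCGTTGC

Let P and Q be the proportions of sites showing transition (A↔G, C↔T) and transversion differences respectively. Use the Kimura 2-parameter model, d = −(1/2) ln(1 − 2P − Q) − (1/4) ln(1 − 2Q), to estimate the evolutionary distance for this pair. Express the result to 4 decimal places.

Mismatches occur at site 2 (C↔T, transition), site 3 (G↔T, transversion), site 10 (G↔T, transversion), site 11 (T↔A, transversion), site 14 (A↔C, transversion), site 15 (T↔C, transition), site 19 (T↔A, transversion), site 20 (G↔C, transversion), site 29 (G↔A, transition), site 36 (A↔T, transversion), site 37 (T↔G, transversion), site 38 (A↔C, transversion).
Of the 12 differences, 3 transitions and 9 transversions over 38 sites: P = 3/38 = 0.078947, Q = 9/38 = 0.236842.
d = −0.5·ln(0.605264) − 0.25·ln(0.526316) = −0.5·(-0.502091) − 0.25·(-0.641853) = 0.4115.

0.4115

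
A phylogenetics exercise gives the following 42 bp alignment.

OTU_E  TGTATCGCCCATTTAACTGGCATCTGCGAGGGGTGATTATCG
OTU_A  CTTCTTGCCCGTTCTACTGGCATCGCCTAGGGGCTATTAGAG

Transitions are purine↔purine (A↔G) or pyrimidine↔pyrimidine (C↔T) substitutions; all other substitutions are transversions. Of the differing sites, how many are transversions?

The sequences differ at positions 1 (T/C, transition), 2 (G/T, transversion), 4 (A/C, transversion), 6 (C/T, transition), 11 (A/G, transition), 14 (T/C, transition), 15 (A/T, transversion), 25 (T/G, transversion), 26 (G/C, transversion), 28 (G/T, transversion), 34 (T/C, transition), 35 (G/T, transversion), 40 (T/G, transversion), 41 (C/A, transversion).
Of the 14 differences, 5 transitions and 9 transversions, so the answer is 9.

9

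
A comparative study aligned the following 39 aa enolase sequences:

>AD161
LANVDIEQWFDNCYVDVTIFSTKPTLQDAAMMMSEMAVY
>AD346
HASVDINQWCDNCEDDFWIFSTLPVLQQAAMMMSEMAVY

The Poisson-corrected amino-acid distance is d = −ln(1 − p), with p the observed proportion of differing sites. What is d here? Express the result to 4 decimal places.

Differing sites — 1:L/H; 3:N/S; 7:E/N; 10:F/C; 14:Y/E; 15:V/D; 17:V/F; 18:T/W; 23:K/L; 25:T/V; 28:D/Q.
p = 11/39 = 0.282051.
d = −ln(1 − 0.282051) = −ln(0.717949) = 0.3314.

0.3314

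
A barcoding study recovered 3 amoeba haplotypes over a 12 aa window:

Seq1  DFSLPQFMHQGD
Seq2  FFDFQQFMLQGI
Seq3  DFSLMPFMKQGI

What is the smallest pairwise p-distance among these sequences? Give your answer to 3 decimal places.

Pairwise Hamming distances:
  Seq1 vs Seq2: 6
  Seq1 vs Seq3: 4
  Seq2 vs Seq3: 6
The smallest is 4 mismatches, between Seq1 and Seq3; p = 4/12 = 0.333.

0.333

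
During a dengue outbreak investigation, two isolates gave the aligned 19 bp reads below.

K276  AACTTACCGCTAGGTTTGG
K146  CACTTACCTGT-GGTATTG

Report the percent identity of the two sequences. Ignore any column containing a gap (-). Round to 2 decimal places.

Excluding the 1 gap column leaves 18 comparable sites.
The sequences differ at positions 1 (A/C), 9 (G/T), 10 (C/G), 16 (T/A), 18 (G/T).
13 of the 18 comparable sites match, so the percent identity is 13/18 × 100 = 72.22%.

72.22%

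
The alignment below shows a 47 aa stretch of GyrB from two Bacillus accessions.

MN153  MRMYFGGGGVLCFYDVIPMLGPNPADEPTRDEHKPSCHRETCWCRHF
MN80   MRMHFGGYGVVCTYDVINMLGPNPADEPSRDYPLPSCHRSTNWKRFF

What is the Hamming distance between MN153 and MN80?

13

Differing sites — 4:Y/H; 8:G/Y; 11:L/V; 13:F/T; 18:P/N; 29:T/S; 32:E/Y; 33:H/P; 34:K/L; 40:E/S; 42:C/N; 44:C/K; 46:H/F.
That gives 13 mismatches out of 47 aligned sites, so the Hamming distance is 13.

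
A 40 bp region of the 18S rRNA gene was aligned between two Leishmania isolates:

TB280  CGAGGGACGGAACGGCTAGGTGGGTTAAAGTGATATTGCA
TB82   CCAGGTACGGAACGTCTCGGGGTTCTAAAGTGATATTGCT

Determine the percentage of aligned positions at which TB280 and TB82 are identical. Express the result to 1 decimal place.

77.5%

Differing sites — 2:G/C; 6:G/T; 15:G/T; 18:A/C; 21:T/G; 23:G/T; 24:G/T; 25:T/C; 40:A/T.
31 of the 40 sites match, so the percent identity is 31/40 × 100 = 77.5%.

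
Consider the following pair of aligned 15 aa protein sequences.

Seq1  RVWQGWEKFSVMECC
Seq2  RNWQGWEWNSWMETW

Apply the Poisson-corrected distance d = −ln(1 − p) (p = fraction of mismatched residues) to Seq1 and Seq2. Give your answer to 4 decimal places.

The sequences differ at positions 2 (V/N), 8 (K/W), 9 (F/N), 11 (V/W), 14 (C/T), 15 (C/W).
p = 6/15 = 0.400000.
d = −ln(1 − 0.400000) = −ln(0.600000) = 0.5108.

0.5108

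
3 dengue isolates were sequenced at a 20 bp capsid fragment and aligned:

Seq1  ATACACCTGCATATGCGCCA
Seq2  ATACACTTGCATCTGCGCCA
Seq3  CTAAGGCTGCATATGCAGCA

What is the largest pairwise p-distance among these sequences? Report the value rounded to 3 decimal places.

0.400

Pairwise Hamming distances:
  Seq1 vs Seq2: 2
  Seq1 vs Seq3: 6
  Seq2 vs Seq3: 8
The largest is 8 mismatches, between Seq2 and Seq3; p = 8/20 = 0.400.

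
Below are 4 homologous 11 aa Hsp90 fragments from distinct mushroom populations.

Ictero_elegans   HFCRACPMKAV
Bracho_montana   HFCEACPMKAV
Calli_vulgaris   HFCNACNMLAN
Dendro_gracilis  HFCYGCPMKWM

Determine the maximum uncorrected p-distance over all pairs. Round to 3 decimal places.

0.545

Pairwise Hamming distances:
  Ictero_elegans vs Bracho_montana: 1
  Ictero_elegans vs Calli_vulgaris: 4
  Ictero_elegans vs Dendro_gracilis: 4
  Bracho_montana vs Calli_vulgaris: 4
  Bracho_montana vs Dendro_gracilis: 4
  Calli_vulgaris vs Dendro_gracilis: 6
The largest is 6 mismatches, between Calli_vulgaris and Dendro_gracilis; p = 6/11 = 0.545.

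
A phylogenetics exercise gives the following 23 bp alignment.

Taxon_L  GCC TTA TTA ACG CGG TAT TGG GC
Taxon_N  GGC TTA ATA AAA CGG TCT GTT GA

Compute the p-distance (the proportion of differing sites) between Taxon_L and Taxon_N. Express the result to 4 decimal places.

0.3913

Mismatches occur at site 2 (C↔G), site 7 (T↔A), site 11 (C↔A), site 12 (G↔A), site 17 (A↔C), site 19 (T↔G), site 20 (G↔T), site 21 (G↔T), site 23 (C↔A).
There are 9 differences over 23 sites, so p = 9/23 = 0.3913.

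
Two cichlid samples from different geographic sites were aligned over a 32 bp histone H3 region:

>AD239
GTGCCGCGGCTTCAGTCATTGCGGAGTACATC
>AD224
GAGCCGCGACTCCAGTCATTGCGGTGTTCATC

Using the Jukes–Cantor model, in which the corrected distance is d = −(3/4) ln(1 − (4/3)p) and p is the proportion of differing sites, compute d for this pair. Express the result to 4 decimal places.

0.1752

Differing sites — 2:T/A; 9:G/A; 12:T/C; 25:A/T; 28:A/T.
p = 5/32 = 0.156250.
d = −0.75 · ln(1 − (4/3)·0.156250) = −0.75 · ln(0.791667) = −0.75 · (-0.233614) = 0.1752.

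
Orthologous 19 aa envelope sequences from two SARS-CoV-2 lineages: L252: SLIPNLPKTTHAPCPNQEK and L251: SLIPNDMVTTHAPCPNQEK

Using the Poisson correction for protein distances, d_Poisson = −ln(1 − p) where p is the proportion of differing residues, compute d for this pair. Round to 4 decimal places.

0.1719

The sequences differ at positions 6 (L/D), 7 (P/M), 8 (K/V).
p = 3/19 = 0.157895.
d = −ln(1 − 0.157895) = −ln(0.842105) = 0.1719.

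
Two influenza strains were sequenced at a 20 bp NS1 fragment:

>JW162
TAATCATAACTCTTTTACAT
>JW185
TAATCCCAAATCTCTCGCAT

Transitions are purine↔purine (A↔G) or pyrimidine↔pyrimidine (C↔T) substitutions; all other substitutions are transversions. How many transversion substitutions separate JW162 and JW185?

The sequences differ at positions 6 (A/C, transversion), 7 (T/C, transition), 10 (C/A, transversion), 14 (T/C, transition), 16 (T/C, transition), 17 (A/G, transition).
Of the 6 differences, 4 transitions and 2 transversions, so the answer is 2.

2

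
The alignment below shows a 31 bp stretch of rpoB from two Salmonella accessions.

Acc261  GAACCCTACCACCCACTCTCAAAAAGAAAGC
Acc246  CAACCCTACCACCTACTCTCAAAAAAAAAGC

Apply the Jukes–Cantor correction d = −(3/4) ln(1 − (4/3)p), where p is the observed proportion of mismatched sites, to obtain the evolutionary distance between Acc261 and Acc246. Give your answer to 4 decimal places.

0.1036

Differing sites — 1:G/C; 14:C/T; 26:G/A.
p = 3/31 = 0.096774.
d = −0.75 · ln(1 − (4/3)·0.096774) = −0.75 · ln(0.870968) = −0.75 · (-0.138150) = 0.1036.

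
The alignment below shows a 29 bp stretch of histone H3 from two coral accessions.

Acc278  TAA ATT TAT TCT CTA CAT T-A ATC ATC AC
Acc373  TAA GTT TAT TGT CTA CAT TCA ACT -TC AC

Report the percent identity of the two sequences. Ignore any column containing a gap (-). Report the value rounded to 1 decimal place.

85.2%

Excluding the 2 gap columns leaves 27 comparable sites.
The sequences differ at positions 4 (A/G), 11 (C/G), 23 (T/C), 24 (C/T).
23 of the 27 comparable sites match, so the percent identity is 23/27 × 100 = 85.2%.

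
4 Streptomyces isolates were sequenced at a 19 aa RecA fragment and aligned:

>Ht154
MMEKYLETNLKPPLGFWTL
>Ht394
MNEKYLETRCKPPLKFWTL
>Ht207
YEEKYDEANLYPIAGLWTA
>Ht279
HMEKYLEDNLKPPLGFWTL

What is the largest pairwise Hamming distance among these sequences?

12

Pairwise Hamming distances:
  Ht154 vs Ht394: 4
  Ht154 vs Ht207: 9
  Ht154 vs Ht279: 2
  Ht394 vs Ht207: 12
  Ht394 vs Ht279: 6
  Ht207 vs Ht279: 9
The largest is 12, between Ht394 and Ht207.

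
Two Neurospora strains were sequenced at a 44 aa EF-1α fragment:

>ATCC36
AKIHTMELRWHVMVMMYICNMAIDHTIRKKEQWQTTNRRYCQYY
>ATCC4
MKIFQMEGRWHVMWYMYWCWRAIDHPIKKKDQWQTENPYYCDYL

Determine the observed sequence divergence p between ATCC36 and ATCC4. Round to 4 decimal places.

Differing sites — 1:A/M; 4:H/F; 5:T/Q; 8:L/G; 14:V/W; 15:M/Y; 18:I/W; 20:N/W; 21:M/R; 26:T/P; 28:R/K; 31:E/D; 36:T/E; 38:R/P; 39:R/Y; 42:Q/D; 44:Y/L.
There are 17 differences over 44 sites, so p = 17/44 = 0.3864.

0.3864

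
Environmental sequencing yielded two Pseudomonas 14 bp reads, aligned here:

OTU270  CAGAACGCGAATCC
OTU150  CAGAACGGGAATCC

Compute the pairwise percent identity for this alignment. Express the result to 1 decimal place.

92.9%

The sequences differ at position 8 (C/G).
13 of the 14 sites match, so the percent identity is 13/14 × 100 = 92.9%.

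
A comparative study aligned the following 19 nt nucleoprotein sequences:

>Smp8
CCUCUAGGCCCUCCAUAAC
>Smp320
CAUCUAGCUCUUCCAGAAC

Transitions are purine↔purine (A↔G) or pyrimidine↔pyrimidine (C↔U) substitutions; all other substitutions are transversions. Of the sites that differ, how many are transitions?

Differing sites — 2:C/A (Tv); 8:G/C (Tv); 9:C/U (Ti); 11:C/U (Ti); 16:U/G (Tv).
Of the 5 differences, 2 transitions and 3 transversions, so the answer is 2.

2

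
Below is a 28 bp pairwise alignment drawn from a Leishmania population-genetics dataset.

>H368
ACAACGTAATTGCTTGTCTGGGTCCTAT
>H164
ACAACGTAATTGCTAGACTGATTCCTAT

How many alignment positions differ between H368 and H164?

4

Mismatches occur at site 15 (T↔A), site 17 (T↔A), site 21 (G↔A), site 22 (G↔T).
That gives 4 mismatches out of 28 aligned sites, so the Hamming distance is 4.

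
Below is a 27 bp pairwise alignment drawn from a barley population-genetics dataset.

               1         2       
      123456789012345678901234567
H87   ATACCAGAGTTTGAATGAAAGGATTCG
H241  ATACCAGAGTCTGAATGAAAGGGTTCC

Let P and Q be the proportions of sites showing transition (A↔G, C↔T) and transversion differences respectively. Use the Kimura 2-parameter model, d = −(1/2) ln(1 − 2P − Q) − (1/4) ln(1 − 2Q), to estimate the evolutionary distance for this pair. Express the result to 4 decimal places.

The sequences differ at positions 11 (T/C, transition), 23 (A/G, transition), 27 (G/C, transversion).
Of the 3 differences, 2 transitions and 1 transversion over 27 sites: P = 2/27 = 0.074074, Q = 1/27 = 0.037037.
d = −0.5·ln(0.814815) − 0.25·ln(0.925926) = −0.5·(-0.204794) − 0.25·(-0.076961) = 0.1216.

0.1216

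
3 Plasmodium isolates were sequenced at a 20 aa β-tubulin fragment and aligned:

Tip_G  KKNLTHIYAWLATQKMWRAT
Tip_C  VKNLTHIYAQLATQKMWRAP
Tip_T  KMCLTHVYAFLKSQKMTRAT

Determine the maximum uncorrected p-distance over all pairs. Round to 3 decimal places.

Pairwise Hamming distances:
  Tip_G vs Tip_C: 3
  Tip_G vs Tip_T: 7
  Tip_C vs Tip_T: 9
The largest is 9 mismatches, between Tip_C and Tip_T; p = 9/20 = 0.450.

0.450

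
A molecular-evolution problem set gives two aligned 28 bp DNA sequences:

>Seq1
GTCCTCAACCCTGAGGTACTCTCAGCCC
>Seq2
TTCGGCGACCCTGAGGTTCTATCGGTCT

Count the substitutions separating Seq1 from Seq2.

9

Mismatches occur at site 1 (G/T), site 4 (C/G), site 5 (T/G), site 7 (A/G), site 18 (A/T), site 21 (C/A), site 24 (A/G), site 26 (C/T), site 28 (C/T).
That gives 9 mismatches out of 28 aligned sites, so the Hamming distance is 9.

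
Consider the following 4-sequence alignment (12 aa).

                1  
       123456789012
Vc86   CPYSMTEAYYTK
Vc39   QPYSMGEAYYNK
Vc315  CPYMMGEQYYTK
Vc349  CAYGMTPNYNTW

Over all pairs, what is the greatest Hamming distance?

9

Pairwise Hamming distances:
  Vc86 vs Vc39: 3
  Vc86 vs Vc315: 3
  Vc86 vs Vc349: 6
  Vc39 vs Vc315: 4
  Vc39 vs Vc349: 9
  Vc315 vs Vc349: 7
The largest is 9, between Vc39 and Vc349.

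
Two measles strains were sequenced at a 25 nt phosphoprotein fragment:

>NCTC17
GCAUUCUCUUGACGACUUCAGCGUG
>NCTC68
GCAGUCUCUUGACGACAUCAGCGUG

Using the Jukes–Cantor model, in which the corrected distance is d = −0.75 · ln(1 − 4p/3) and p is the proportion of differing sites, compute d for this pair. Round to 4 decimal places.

0.0846

Differing sites — 4:U/G; 17:U/A.
p = 2/25 = 0.080000.
d = −0.75 · ln(1 − (4/3)·0.080000) = −0.75 · ln(0.893333) = −0.75 · (-0.112796) = 0.0846.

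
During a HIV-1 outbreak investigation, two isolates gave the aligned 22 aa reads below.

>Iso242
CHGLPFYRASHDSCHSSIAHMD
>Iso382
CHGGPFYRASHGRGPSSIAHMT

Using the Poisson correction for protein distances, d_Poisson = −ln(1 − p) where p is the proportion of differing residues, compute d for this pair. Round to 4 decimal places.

The sequences differ at positions 4 (L/G), 12 (D/G), 13 (S/R), 14 (C/G), 15 (H/P), 22 (D/T).
p = 6/22 = 0.272727.
d = −ln(1 − 0.272727) = −ln(0.727273) = 0.3185.

0.3185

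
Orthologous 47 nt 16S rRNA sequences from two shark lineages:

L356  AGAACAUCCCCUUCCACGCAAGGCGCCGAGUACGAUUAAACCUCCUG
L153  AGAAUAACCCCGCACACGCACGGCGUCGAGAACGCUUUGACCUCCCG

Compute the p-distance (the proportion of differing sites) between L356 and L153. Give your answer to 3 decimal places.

Differing sites — 5:C/U; 7:U/A; 12:U/G; 13:U/C; 14:C/A; 21:A/C; 26:C/U; 31:U/A; 35:A/C; 38:A/U; 39:A/G; 46:U/C.
There are 12 differences over 47 sites, so p = 12/47 = 0.255.

0.255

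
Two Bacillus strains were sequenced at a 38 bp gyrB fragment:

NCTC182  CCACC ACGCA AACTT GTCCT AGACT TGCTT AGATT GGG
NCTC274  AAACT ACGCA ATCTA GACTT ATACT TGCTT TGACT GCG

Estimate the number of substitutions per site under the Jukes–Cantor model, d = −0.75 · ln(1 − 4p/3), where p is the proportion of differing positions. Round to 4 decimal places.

The sequences differ at positions 1 (C/A), 2 (C/A), 5 (C/T), 12 (A/T), 15 (T/A), 17 (T/A), 19 (C/T), 22 (G/T), 31 (A/T), 34 (T/C), 37 (G/C).
p = 11/38 = 0.289474.
d = −0.75 · ln(1 − (4/3)·0.289474) = −0.75 · ln(0.614035) = −0.75 · (-0.487703) = 0.3658.

0.3658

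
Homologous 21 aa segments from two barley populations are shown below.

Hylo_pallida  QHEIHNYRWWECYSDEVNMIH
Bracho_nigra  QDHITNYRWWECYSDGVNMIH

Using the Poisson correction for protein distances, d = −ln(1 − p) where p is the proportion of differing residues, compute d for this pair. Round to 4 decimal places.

0.2113

Mismatches occur at site 2 (H↔D), site 3 (E↔H), site 5 (H↔T), site 16 (E↔G).
p = 4/21 = 0.190476.
d = −ln(1 − 0.190476) = −ln(0.809524) = 0.2113.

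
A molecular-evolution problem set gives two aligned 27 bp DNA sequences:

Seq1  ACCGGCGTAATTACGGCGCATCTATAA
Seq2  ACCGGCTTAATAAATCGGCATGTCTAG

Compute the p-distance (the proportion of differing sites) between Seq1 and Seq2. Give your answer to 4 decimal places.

Differing sites — 7:G/T; 12:T/A; 14:C/A; 15:G/T; 16:G/C; 17:C/G; 22:C/G; 24:A/C; 27:A/G.
There are 9 differences over 27 sites, so p = 9/27 = 0.3333.

0.3333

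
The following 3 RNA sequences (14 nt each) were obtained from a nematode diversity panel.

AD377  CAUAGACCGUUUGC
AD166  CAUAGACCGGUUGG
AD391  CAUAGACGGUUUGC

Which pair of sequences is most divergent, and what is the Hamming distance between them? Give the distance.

3

Pairwise Hamming distances:
  AD377 vs AD166: 2
  AD377 vs AD391: 1
  AD166 vs AD391: 3
The largest is 3, between AD166 and AD391.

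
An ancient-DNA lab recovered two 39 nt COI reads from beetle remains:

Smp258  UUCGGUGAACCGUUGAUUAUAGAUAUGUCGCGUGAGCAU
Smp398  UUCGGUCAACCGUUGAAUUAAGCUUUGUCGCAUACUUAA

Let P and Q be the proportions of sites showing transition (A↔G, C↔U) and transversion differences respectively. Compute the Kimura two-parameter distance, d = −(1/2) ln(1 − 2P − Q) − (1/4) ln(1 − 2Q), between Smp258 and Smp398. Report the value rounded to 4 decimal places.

0.3975

Differing sites — 7:G/C (Tv); 17:U/A (Tv); 19:A/U (Tv); 20:U/A (Tv); 23:A/C (Tv); 25:A/U (Tv); 32:G/A (Ti); 34:G/A (Ti); 35:A/C (Tv); 36:G/U (Tv); 37:C/U (Ti); 39:U/A (Tv).
Of the 12 differences, 3 transitions and 9 transversions over 39 sites: P = 3/39 = 0.076923, Q = 9/39 = 0.230769.
d = −0.5·ln(0.615385) − 0.25·ln(0.538462) = −0.5·(-0.485507) − 0.25·(-0.619038) = 0.3975.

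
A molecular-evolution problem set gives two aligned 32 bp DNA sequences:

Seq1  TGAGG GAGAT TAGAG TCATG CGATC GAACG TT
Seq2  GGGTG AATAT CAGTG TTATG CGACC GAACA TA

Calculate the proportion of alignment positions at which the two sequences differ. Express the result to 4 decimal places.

Mismatches occur at site 1 (T/G), site 3 (A/G), site 4 (G/T), site 6 (G/A), site 8 (G/T), site 11 (T/C), site 14 (A/T), site 17 (C/T), site 24 (T/C), site 30 (G/A), site 32 (T/A).
There are 11 differences over 32 sites, so p = 11/32 = 0.3438.

0.3438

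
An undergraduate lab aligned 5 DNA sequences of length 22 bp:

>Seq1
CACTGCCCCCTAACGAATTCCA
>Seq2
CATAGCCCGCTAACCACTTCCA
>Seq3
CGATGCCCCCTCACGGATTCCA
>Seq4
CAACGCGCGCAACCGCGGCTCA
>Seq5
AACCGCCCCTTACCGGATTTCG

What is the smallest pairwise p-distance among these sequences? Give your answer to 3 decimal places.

0.182

Pairwise Hamming distances:
  Seq1 vs Seq2: 5
  Seq1 vs Seq3: 4
  Seq1 vs Seq4: 11
  Seq1 vs Seq5: 7
  Seq2 vs Seq3: 8
  Seq2 vs Seq4: 11
  Seq2 vs Seq5: 11
  Seq3 vs Seq4: 12
  Seq3 vs Seq5: 9
  Seq4 vs Seq5: 11
The smallest is 4 mismatches, between Seq1 and Seq3; p = 4/22 = 0.182.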